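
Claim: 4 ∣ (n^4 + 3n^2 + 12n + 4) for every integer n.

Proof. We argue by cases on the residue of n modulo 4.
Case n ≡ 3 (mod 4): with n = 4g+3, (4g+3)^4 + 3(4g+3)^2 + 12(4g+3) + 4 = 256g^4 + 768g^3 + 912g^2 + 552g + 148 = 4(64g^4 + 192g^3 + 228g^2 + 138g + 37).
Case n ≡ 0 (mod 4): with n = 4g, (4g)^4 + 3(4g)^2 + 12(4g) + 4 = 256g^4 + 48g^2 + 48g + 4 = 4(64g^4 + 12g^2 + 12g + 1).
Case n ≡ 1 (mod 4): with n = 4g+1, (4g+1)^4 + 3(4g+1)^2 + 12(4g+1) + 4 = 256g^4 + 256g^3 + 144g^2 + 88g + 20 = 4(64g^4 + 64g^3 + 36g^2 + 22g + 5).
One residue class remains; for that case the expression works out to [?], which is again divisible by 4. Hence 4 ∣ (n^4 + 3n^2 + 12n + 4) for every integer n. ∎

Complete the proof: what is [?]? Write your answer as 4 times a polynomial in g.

4(64g^4 + 128g^3 + 108g^2 + 56g + 14)

Only n ≡ 2 (mod 4) is unaccounted for. Put n = 4g+2:
(4g+2)^4 + 3(4g+2)^2 + 12(4g+2) + 4 expands to 256g^4 + 512g^3 + 432g^2 + 224g + 56,
and factoring out 4 leaves 4(64g^4 + 128g^3 + 108g^2 + 56g + 14).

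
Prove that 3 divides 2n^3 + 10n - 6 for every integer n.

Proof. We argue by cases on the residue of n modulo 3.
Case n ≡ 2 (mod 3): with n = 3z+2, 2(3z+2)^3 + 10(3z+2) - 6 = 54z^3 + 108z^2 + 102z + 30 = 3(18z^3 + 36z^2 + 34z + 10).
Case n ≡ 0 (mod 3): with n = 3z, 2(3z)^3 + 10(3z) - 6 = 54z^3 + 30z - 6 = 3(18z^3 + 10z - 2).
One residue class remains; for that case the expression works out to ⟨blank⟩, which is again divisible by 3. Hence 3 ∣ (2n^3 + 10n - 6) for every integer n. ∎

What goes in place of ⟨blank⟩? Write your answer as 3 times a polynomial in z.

3(18z^3 + 18z^2 + 16z + 2)

Only n ≡ 1 (mod 3) is unaccounted for. Put n = 3z+1:
2(3z+1)^3 + 10(3z+1) - 6 expands to 54z^3 + 54z^2 + 48z + 6,
and factoring out 3 leaves 3(18z^3 + 18z^2 + 16z + 2).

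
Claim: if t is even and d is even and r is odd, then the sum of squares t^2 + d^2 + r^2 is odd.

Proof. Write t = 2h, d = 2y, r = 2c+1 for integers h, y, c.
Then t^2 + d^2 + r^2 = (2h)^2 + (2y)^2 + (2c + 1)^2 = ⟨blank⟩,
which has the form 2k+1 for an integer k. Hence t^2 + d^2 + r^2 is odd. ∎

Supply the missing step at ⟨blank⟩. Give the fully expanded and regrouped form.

2(2c^2 + 2c + 2h^2 + 2y^2) + 1

(2h)^2 + (2y)^2 + (2c + 1)^2 = 4c^2 + 4c + 4h^2 + 4y^2 + 1
= 2(2c^2 + 2c + 2h^2 + 2y^2) + 1.
Since 2c^2 + 2c + 2h^2 + 2y^2 is an integer, the sum of squares is of the form 2k+1 for an integer k.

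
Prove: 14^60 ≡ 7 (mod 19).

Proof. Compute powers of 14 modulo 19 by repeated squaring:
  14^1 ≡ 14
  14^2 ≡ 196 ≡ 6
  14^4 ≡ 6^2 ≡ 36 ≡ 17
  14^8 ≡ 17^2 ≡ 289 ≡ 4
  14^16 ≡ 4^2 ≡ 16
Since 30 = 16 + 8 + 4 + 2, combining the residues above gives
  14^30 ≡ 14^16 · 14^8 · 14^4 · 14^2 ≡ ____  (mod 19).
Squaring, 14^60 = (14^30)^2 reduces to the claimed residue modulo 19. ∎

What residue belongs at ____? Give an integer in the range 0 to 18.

14^16 · 14^8 · 14^4 · 14^2 ≡ 16 · 4 · 17 · 6 = 6528.
6528 mod 19 = 11, so 14^30 ≡ 11 (mod 19).

11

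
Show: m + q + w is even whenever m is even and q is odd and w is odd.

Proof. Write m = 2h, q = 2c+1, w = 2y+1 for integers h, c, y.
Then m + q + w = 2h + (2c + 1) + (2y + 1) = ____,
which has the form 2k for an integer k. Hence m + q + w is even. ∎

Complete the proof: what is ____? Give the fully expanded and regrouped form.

2(c + h + y + 1)

Expanding: 2h + (2c + 1) + (2y + 1) = 2c + 2h + 2y + 2.
Every term is even; pulling out the factor of 2 gives 2(c + h + y + 1).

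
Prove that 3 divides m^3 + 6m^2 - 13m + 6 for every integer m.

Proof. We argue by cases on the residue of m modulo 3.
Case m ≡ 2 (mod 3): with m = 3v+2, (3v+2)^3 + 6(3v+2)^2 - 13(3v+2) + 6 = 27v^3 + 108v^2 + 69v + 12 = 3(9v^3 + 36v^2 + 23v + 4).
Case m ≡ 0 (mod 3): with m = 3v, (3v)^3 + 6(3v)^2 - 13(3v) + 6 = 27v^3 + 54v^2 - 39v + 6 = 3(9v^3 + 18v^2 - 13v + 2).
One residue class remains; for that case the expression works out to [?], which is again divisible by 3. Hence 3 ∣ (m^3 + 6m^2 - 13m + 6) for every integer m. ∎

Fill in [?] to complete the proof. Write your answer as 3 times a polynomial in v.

Only m ≡ 1 (mod 3) is unaccounted for. Put m = 3v+1:
(3v+1)^3 + 6(3v+1)^2 - 13(3v+1) + 6 expands to 27v^3 + 81v^2 + 6v,
and factoring out 3 leaves 3(9v^3 + 27v^2 + 2v).

3(9v^3 + 27v^2 + 2v)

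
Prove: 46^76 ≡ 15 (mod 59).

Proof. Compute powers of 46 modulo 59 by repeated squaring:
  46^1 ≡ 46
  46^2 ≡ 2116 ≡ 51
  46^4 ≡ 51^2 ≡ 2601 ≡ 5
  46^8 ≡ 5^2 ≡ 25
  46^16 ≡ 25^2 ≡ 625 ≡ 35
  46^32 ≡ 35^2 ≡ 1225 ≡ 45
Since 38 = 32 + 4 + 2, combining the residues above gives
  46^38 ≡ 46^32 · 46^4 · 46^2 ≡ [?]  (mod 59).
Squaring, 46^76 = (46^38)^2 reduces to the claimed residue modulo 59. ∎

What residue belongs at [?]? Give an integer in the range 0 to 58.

Multiply the listed residues: 45 · 5 · 51 = 225 → 11475.
Reducing modulo 59: 11475 = 194·59 + 29, so 46^38 ≡ 29.

29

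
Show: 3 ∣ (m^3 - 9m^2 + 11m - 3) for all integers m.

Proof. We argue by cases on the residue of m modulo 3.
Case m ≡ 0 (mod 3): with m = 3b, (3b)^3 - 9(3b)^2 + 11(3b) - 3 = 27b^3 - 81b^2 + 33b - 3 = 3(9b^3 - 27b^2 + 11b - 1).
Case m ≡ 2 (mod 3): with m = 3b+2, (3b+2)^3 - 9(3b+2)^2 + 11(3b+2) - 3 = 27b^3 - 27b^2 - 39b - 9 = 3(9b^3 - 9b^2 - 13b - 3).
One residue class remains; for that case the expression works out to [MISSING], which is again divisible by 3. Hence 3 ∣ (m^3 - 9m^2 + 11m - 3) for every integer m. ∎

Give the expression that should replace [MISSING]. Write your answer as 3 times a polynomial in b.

3(9b^3 - 18b^2 - 4b)

The residues treated are {0, 2}, so the missing case is m ≡ 1 (mod 3); write m = 3b+1.
Then (3b+1)^3 - 9(3b+1)^2 + 11(3b+1) - 3 = 27b^3 - 54b^2 - 12b = 3(9b^3 - 18b^2 - 4b).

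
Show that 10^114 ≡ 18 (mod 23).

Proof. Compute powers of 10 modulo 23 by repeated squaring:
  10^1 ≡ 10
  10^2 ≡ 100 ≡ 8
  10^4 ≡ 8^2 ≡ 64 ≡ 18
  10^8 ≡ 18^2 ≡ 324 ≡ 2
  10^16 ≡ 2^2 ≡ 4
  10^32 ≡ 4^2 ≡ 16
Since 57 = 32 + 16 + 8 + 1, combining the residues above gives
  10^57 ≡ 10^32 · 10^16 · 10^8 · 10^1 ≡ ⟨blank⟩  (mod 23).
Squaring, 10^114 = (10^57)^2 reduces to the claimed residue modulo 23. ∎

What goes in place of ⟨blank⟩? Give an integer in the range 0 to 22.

10^32 · 10^16 · 10^8 · 10^1 ≡ 16 · 4 · 2 · 10 = 1280.
1280 mod 23 = 15, so 10^57 ≡ 15 (mod 23).

15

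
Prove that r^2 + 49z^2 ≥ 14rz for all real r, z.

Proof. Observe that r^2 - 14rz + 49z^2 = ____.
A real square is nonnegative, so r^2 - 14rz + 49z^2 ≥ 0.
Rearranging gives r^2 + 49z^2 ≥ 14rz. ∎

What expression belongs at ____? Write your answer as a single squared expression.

The leading and trailing coefficients are 1^2 and 7^2, and 14 = 2·1·7, so the trinomial is (r - 7z)^2.
Hence r^2 - 14rz + 49z^2 ≥ 0.

(r - 7z)^2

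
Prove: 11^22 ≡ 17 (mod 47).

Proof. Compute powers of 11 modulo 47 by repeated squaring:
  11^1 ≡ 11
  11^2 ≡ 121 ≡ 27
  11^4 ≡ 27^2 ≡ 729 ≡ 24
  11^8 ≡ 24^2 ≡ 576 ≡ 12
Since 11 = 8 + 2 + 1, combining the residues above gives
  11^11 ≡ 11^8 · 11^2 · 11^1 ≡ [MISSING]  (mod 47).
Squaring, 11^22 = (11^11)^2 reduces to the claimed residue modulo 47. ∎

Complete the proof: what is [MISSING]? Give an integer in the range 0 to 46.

39

Multiply the listed residues: 12 · 27 · 11 = 324 → 3564.
Reducing modulo 47: 3564 = 75·47 + 39, so 11^11 ≡ 39.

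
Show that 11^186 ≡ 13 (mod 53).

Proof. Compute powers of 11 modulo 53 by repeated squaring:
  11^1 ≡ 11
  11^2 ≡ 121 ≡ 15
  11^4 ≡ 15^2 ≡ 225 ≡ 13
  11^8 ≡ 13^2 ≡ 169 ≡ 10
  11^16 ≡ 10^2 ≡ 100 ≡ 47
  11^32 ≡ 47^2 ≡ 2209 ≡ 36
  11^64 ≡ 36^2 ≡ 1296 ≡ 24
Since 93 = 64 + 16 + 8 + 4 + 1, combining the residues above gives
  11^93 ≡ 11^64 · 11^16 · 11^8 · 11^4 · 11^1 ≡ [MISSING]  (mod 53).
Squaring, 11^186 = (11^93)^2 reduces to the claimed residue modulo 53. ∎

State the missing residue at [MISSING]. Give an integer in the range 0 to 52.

11^64 · 11^16 · 11^8 · 11^4 · 11^1 ≡ 24 · 47 · 10 · 13 · 11 = 1613040.
1613040 mod 53 = 38, so 11^93 ≡ 38 (mod 53).

38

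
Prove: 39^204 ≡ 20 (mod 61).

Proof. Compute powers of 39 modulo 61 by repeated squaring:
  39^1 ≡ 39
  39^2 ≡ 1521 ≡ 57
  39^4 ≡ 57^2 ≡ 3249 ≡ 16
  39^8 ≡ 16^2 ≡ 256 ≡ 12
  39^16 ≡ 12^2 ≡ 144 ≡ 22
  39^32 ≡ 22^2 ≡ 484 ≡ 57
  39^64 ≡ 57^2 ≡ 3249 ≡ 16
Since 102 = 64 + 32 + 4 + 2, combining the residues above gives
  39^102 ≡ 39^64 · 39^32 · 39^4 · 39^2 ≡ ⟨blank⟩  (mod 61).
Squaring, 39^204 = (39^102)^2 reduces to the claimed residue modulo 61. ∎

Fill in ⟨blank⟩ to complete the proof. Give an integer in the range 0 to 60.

9

Multiply the listed residues: 16 · 57 · 16 · 57 = 912 → 14592 → 831744.
Reducing modulo 61: 831744 = 13635·61 + 9, so 39^102 ≡ 9.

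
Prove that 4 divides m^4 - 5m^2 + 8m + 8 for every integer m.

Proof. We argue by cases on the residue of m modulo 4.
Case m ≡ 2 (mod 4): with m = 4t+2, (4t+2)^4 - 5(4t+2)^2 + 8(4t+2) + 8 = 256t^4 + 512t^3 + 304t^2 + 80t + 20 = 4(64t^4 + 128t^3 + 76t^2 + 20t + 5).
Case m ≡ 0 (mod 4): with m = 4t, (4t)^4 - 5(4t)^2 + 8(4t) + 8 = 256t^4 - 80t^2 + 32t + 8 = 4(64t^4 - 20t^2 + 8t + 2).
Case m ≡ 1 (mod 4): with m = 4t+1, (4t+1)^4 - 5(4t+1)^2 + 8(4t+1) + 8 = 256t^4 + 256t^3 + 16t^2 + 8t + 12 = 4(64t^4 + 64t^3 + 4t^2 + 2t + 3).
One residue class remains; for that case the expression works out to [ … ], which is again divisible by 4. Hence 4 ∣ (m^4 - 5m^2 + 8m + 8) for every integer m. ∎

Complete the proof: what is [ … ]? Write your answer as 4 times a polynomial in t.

4(64t^4 + 192t^3 + 196t^2 + 86t + 17)

The residues treated are {2, 0, 1}, so the missing case is m ≡ 3 (mod 4); write m = 4t+3.
Then (4t+3)^4 - 5(4t+3)^2 + 8(4t+3) + 8 = 256t^4 + 768t^3 + 784t^2 + 344t + 68 = 4(64t^4 + 192t^3 + 196t^2 + 86t + 17).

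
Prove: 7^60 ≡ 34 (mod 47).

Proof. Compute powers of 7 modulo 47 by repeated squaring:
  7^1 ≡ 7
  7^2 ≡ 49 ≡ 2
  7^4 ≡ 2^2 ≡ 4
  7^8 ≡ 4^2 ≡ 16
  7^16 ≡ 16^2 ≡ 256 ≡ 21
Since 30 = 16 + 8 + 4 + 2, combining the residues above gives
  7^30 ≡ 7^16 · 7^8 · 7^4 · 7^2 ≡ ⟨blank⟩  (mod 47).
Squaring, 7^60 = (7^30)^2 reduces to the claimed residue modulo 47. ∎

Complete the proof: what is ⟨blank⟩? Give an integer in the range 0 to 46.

9

7^16 · 7^8 · 7^4 · 7^2 ≡ 21 · 16 · 4 · 2 = 2688.
2688 mod 47 = 9, so 7^30 ≡ 9 (mod 47).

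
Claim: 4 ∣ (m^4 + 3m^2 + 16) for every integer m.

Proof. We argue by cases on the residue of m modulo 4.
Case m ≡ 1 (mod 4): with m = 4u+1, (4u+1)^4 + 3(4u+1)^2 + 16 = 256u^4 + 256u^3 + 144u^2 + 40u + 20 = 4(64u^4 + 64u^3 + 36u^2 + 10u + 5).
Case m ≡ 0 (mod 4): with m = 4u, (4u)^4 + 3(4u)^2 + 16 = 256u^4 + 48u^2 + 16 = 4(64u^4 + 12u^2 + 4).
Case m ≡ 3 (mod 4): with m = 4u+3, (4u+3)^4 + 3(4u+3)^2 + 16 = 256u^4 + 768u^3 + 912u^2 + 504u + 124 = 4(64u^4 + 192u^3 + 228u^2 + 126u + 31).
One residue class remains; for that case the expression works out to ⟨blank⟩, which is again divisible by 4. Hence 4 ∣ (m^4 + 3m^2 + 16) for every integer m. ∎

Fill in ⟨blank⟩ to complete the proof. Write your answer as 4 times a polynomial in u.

The residues treated are {1, 0, 3}, so the missing case is m ≡ 2 (mod 4); write m = 4u+2.
Then (4u+2)^4 + 3(4u+2)^2 + 16 = 256u^4 + 512u^3 + 432u^2 + 176u + 44 = 4(64u^4 + 128u^3 + 108u^2 + 44u + 11).

4(64u^4 + 128u^3 + 108u^2 + 44u + 11)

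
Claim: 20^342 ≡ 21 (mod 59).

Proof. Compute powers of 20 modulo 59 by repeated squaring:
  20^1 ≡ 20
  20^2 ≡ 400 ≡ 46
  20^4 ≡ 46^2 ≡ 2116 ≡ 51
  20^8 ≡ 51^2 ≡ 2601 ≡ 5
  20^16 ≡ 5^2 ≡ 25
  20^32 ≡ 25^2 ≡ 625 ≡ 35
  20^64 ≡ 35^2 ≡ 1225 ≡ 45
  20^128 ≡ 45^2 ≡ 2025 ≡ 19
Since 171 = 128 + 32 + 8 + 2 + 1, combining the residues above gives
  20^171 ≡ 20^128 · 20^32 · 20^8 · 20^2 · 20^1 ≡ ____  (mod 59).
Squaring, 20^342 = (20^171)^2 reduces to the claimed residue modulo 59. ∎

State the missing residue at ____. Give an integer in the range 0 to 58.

Multiply the listed residues: 19 · 35 · 5 · 46 · 20 = 665 → 3325 → 152950 → 3059000.
Reducing modulo 59: 3059000 = 51847·59 + 27, so 20^171 ≡ 27.

27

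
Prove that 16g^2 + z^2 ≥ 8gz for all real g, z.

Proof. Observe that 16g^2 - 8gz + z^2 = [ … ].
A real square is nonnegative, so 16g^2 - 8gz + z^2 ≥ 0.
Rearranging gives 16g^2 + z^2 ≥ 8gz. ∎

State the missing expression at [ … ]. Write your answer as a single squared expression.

16g^2 - 8gz + z^2 is a perfect-square trinomial: the outer terms are (4g)^2 and (z)^2, and the cross term is -2·4g·z.
So 16g^2 - 8gz + z^2 = (4g - z)^2 ≥ 0.

(4g - z)^2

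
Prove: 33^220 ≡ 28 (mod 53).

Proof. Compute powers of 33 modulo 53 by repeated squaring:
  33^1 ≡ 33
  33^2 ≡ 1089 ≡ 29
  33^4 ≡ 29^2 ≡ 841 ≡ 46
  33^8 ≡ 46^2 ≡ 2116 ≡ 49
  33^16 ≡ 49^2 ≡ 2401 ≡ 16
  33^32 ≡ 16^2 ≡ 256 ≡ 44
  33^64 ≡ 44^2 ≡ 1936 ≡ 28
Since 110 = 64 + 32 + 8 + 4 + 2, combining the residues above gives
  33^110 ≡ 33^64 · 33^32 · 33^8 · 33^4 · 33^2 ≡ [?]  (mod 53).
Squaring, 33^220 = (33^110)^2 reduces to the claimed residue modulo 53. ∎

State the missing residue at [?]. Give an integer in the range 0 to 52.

9

33^64 · 33^32 · 33^8 · 33^4 · 33^2 ≡ 28 · 44 · 49 · 46 · 29 = 80530912.
80530912 mod 53 = 9, so 33^110 ≡ 9 (mod 53).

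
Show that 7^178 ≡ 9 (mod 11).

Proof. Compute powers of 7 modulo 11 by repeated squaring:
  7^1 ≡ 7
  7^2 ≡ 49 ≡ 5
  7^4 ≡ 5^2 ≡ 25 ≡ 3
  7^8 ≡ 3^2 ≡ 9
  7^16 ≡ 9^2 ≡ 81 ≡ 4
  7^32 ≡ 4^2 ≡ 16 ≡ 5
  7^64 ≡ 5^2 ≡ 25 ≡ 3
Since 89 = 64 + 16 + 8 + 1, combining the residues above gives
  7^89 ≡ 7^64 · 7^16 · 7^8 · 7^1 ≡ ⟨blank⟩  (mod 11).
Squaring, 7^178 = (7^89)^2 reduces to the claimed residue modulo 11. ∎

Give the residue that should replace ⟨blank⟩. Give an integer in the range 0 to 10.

Multiply the listed residues: 3 · 4 · 9 · 7 = 12 → 108 → 756.
Reducing modulo 11: 756 = 68·11 + 8, so 7^89 ≡ 8.

8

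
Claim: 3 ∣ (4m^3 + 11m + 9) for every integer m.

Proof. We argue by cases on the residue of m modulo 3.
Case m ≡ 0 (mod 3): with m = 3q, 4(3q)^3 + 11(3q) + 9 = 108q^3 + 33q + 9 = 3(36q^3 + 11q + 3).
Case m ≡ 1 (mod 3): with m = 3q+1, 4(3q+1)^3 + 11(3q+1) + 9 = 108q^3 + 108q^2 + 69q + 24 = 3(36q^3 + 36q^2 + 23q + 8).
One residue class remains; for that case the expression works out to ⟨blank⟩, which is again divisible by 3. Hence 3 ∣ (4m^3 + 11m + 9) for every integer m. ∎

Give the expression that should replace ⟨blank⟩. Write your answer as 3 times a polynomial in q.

Only m ≡ 2 (mod 3) is unaccounted for. Put m = 3q+2:
4(3q+2)^3 + 11(3q+2) + 9 expands to 108q^3 + 216q^2 + 177q + 63,
and factoring out 3 leaves 3(36q^3 + 72q^2 + 59q + 21).

3(36q^3 + 72q^2 + 59q + 21)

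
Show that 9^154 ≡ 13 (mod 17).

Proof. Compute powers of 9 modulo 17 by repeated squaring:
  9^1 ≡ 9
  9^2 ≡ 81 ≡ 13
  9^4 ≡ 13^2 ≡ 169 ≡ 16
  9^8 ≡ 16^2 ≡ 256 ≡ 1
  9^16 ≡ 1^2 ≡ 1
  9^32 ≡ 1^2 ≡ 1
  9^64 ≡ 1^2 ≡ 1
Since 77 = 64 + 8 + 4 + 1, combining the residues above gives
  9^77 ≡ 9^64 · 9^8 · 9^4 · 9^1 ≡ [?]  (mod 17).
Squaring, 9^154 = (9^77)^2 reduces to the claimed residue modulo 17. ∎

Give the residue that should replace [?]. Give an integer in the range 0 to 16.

9^64 · 9^8 · 9^4 · 9^1 ≡ 1 · 1 · 16 · 9 = 144.
144 mod 17 = 8, so 9^77 ≡ 8 (mod 17).

8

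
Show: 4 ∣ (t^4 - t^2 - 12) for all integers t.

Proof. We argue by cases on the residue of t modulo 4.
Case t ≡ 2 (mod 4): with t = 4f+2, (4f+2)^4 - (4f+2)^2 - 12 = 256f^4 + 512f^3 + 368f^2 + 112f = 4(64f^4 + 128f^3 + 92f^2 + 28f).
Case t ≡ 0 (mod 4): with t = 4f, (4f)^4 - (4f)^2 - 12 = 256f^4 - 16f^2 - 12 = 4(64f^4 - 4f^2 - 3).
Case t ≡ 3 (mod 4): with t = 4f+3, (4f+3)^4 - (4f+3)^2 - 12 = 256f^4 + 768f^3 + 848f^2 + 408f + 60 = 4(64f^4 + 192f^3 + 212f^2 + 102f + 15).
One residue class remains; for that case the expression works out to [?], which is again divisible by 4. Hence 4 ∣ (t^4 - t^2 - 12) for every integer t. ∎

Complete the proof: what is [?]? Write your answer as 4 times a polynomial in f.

4(64f^4 + 64f^3 + 20f^2 + 2f - 3)

Only t ≡ 1 (mod 4) is unaccounted for. Put t = 4f+1:
(4f+1)^4 - (4f+1)^2 - 12 expands to 256f^4 + 256f^3 + 80f^2 + 8f - 12,
and factoring out 4 leaves 4(64f^4 + 64f^3 + 20f^2 + 2f - 3).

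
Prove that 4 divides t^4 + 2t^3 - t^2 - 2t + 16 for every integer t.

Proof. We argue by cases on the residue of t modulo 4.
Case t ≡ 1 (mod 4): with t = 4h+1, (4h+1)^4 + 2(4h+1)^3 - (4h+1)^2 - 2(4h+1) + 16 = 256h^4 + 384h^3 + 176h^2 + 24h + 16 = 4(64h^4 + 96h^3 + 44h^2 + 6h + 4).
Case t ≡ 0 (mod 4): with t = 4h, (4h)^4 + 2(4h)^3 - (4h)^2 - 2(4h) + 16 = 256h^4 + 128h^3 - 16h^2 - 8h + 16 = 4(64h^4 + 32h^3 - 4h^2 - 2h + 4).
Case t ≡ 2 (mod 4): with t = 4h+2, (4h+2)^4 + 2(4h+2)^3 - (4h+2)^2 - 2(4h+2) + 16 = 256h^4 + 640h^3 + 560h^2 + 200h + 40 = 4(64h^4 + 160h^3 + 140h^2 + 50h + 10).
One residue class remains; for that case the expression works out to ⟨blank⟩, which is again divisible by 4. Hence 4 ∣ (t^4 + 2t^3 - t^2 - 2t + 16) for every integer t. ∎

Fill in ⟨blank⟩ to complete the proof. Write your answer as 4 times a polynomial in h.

The residues treated are {1, 0, 2}, so the missing case is t ≡ 3 (mod 4); write t = 4h+3.
Then (4h+3)^4 + 2(4h+3)^3 - (4h+3)^2 - 2(4h+3) + 16 = 256h^4 + 896h^3 + 1136h^2 + 616h + 136 = 4(64h^4 + 224h^3 + 284h^2 + 154h + 34).

4(64h^4 + 224h^3 + 284h^2 + 154h + 34)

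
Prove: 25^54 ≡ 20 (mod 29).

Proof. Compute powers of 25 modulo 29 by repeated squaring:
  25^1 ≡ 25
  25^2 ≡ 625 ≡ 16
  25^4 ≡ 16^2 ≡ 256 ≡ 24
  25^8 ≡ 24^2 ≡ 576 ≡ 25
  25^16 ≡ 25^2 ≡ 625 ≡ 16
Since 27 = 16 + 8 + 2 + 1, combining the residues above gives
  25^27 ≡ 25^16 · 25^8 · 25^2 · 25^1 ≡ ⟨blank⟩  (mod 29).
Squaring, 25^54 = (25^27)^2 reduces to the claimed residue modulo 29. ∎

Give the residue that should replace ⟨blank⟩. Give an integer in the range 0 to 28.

7

Multiply the listed residues: 16 · 25 · 16 · 25 = 400 → 6400 → 160000.
Reducing modulo 29: 160000 = 5517·29 + 7, so 25^27 ≡ 7.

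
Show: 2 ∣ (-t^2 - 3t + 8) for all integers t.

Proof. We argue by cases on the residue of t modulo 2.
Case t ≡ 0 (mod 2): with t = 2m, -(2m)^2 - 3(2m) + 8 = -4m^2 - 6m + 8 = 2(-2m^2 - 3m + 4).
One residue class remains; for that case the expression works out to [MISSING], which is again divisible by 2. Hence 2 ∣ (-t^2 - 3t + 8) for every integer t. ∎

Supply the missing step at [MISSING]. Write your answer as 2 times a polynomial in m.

2(-2m^2 - 5m + 2)

The residues treated are {0}, so the missing case is t ≡ 1 (mod 2); write t = 2m+1.
Then -(2m+1)^2 - 3(2m+1) + 8 = -4m^2 - 10m + 4 = 2(-2m^2 - 5m + 2).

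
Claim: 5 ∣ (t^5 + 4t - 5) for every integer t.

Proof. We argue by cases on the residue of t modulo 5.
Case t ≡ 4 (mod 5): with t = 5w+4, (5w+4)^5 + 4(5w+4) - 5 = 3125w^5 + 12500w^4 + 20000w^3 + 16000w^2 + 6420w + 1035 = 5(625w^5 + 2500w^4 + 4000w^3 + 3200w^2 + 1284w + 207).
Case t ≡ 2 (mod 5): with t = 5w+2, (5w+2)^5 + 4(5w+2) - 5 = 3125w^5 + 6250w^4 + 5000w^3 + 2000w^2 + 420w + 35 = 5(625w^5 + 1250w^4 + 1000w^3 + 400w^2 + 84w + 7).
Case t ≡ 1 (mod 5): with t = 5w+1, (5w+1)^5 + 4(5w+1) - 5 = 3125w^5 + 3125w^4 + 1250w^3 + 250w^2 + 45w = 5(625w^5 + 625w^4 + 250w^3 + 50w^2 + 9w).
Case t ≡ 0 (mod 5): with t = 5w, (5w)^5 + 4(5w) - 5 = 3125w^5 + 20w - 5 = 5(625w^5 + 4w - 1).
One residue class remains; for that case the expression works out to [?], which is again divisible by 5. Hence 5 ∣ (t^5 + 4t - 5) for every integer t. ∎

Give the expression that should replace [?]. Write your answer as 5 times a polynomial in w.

Only t ≡ 3 (mod 5) is unaccounted for. Put t = 5w+3:
(5w+3)^5 + 4(5w+3) - 5 expands to 3125w^5 + 9375w^4 + 11250w^3 + 6750w^2 + 2045w + 250,
and factoring out 5 leaves 5(625w^5 + 1875w^4 + 2250w^3 + 1350w^2 + 409w + 50).

5(625w^5 + 1875w^4 + 2250w^3 + 1350w^2 + 409w + 50)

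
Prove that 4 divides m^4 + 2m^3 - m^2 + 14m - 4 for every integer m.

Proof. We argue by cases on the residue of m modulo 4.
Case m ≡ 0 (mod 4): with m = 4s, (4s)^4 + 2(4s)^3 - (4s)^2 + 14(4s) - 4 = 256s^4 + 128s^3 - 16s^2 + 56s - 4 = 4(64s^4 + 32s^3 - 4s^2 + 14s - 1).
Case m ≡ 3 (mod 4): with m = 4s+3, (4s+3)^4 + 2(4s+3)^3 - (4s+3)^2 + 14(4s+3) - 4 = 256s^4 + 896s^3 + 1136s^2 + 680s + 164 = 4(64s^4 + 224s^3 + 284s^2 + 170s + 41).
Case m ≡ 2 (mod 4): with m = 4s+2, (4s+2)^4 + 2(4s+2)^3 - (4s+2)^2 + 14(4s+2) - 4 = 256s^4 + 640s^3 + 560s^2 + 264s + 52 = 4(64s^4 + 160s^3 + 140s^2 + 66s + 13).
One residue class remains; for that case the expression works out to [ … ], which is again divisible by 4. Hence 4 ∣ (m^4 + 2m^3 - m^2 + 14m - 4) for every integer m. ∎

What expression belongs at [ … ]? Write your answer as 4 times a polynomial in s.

4(64s^4 + 96s^3 + 44s^2 + 22s + 3)

Only m ≡ 1 (mod 4) is unaccounted for. Put m = 4s+1:
(4s+1)^4 + 2(4s+1)^3 - (4s+1)^2 + 14(4s+1) - 4 expands to 256s^4 + 384s^3 + 176s^2 + 88s + 12,
and factoring out 4 leaves 4(64s^4 + 96s^3 + 44s^2 + 22s + 3).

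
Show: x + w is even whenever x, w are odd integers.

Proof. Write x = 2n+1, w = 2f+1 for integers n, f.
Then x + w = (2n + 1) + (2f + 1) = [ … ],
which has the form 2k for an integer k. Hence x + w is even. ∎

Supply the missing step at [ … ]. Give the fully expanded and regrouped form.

Expanding: (2n + 1) + (2f + 1) = 2f + 2n + 2.
Every term is even; pulling out the factor of 2 gives 2(f + n + 1).

2(f + n + 1)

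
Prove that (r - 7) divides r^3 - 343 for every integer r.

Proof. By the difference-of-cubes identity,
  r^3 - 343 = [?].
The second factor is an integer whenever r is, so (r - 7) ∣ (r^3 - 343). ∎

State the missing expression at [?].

(r - 7)(r^2 + 7r + 49)

Polynomial division of r^3 - 343 by r - 7 leaves remainder 0 and quotient r^2 + 7r + 49.
Hence r^3 - 343 = (r - 7)(r^2 + 7r + 49).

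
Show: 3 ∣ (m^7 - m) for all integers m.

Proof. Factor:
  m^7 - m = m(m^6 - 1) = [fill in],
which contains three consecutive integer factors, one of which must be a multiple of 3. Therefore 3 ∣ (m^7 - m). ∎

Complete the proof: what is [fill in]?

m^6 - 1 = (m^2 - 1)(m^4 + m^2 + 1), and m^2 - 1 = (m-1)(m+1).
So m(m^6 - 1) = (m - 1)m(m + 1)(m^4 + m^2 + 1).

(m - 1)m(m + 1)(m^4 + m^2 + 1)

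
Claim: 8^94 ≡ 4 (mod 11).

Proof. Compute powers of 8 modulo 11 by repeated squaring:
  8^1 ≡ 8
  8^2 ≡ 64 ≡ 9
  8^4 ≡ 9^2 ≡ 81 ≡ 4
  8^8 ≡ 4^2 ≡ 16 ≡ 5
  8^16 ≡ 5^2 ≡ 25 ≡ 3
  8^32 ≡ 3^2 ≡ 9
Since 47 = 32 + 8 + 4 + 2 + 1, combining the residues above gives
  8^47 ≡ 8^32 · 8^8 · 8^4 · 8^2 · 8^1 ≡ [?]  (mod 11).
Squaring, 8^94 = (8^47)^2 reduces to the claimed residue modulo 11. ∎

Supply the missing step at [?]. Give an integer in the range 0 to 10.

2

8^32 · 8^8 · 8^4 · 8^2 · 8^1 ≡ 9 · 5 · 4 · 9 · 8 = 12960.
12960 mod 11 = 2, so 8^47 ≡ 2 (mod 11).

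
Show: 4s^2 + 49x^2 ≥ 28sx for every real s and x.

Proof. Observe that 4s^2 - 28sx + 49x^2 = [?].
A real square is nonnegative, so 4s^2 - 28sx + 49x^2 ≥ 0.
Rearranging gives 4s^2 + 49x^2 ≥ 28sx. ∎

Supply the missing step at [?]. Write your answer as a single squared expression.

(2s - 7x)^2

4s^2 - 28sx + 49x^2 is a perfect-square trinomial: the outer terms are (2s)^2 and (7x)^2, and the cross term is -2·2s·7x.
So 4s^2 - 28sx + 49x^2 = (2s - 7x)^2 ≥ 0.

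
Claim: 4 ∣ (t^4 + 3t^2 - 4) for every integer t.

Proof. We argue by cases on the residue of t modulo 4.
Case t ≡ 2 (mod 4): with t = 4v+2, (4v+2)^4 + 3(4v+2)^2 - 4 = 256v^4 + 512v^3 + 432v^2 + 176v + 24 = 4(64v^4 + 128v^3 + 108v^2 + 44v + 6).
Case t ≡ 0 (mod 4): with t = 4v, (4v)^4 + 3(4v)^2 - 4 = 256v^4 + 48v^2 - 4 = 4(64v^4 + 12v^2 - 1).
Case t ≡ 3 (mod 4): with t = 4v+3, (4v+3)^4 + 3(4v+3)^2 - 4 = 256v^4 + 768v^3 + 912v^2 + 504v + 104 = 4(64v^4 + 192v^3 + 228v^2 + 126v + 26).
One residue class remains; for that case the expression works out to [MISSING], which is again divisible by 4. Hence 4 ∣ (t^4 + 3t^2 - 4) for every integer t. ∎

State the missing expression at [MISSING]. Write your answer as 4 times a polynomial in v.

4(64v^4 + 64v^3 + 36v^2 + 10v)

The residues treated are {2, 0, 3}, so the missing case is t ≡ 1 (mod 4); write t = 4v+1.
Then (4v+1)^4 + 3(4v+1)^2 - 4 = 256v^4 + 256v^3 + 144v^2 + 40v = 4(64v^4 + 64v^3 + 36v^2 + 10v).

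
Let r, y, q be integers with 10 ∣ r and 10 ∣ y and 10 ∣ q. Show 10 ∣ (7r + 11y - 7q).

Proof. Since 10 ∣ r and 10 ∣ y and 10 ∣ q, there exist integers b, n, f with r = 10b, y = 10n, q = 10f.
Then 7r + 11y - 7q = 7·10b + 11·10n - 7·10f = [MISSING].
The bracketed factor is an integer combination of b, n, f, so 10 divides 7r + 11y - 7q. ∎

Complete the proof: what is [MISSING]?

Each term has a factor of 10: 7·10b + 11·10n - 7·10f = 10·(7b - 7f + 11n).
Since 7b - 7f + 11n is an integer, 10 ∣ (7r + 11y - 7q).

10(7b - 7f + 11n)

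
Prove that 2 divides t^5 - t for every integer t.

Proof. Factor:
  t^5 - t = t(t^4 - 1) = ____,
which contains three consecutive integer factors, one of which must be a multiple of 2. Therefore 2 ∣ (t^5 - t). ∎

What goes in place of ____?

(t - 1)t(t + 1)(t^2 + 1)

t^4 - 1 = (t^2 - 1)(t^2 + 1), and t^2 - 1 = (t-1)(t+1).
So t(t^4 - 1) = (t - 1)t(t + 1)(t^2 + 1).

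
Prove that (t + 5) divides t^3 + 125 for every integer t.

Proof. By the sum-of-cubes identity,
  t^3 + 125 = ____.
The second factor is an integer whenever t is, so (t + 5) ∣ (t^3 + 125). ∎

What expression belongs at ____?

(t + 5)(t^2 - 5t + 25)

Polynomial division of t^3 + 125 by t + 5 leaves remainder 0 and quotient t^2 - 5t + 25.
Hence t^3 + 125 = (t + 5)(t^2 - 5t + 25).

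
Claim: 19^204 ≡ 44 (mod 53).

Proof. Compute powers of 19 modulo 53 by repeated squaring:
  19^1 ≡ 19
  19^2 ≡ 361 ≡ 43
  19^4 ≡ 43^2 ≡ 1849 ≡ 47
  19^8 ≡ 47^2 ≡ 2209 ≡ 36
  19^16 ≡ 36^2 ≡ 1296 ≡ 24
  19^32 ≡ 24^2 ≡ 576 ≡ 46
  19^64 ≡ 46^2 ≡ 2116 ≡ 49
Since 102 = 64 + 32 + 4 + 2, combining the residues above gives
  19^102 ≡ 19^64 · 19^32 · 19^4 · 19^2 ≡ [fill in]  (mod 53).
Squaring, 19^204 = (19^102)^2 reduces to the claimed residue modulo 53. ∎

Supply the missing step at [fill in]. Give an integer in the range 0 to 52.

Multiply the listed residues: 49 · 46 · 47 · 43 = 2254 → 105938 → 4555334.
Reducing modulo 53: 4555334 = 85949·53 + 37, so 19^102 ≡ 37.

37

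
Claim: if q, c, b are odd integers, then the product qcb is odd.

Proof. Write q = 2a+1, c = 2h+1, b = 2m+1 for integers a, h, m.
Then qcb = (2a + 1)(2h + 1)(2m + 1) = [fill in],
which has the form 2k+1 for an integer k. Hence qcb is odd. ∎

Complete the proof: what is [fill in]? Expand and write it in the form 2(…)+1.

Expanding: (2a + 1)(2h + 1)(2m + 1) = 8ahm + 4ah + 4am + 2a + 4hm + 2h + 2m + 1.
Every term except the constant is even, so this is 2(4ahm + 2ah + 2am + a + 2hm + h + m) + 1,
and 4ahm + 2ah + 2am + a + 2hm + h + m ∈ ℤ gives the required form.

2(4ahm + 2ah + 2am + a + 2hm + h + m) + 1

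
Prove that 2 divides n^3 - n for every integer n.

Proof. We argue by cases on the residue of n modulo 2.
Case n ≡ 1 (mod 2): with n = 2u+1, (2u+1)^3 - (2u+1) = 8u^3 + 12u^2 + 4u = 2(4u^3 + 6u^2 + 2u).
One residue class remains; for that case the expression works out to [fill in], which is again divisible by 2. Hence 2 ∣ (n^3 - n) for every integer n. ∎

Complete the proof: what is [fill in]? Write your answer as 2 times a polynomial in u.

2(4u^3 - u)

Only n ≡ 0 (mod 2) is unaccounted for. Put n = 2u:
(2u)^3 - (2u) expands to 8u^3 - 2u,
and factoring out 2 leaves 2(4u^3 - u).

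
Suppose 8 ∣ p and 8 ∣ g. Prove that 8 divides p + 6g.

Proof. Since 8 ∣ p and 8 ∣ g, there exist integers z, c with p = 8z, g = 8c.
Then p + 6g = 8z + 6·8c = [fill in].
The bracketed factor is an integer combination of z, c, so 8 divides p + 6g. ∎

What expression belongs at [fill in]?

8(6c + z)

Each term has a factor of 8: 8z + 6·8c = 8·(6c + z).
Since 6c + z is an integer, 8 ∣ (p + 6g).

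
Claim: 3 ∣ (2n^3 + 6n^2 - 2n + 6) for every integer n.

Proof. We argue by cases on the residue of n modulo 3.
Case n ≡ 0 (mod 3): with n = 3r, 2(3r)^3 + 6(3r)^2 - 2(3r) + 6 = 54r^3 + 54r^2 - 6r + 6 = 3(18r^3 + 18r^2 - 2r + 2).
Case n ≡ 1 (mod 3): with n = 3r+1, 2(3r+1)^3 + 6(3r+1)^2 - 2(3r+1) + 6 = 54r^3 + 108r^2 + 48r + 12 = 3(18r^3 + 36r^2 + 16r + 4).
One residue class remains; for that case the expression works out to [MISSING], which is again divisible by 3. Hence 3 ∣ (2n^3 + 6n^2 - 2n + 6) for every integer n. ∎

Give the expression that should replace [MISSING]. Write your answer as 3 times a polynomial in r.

The residues treated are {0, 1}, so the missing case is n ≡ 2 (mod 3); write n = 3r+2.
Then 2(3r+2)^3 + 6(3r+2)^2 - 2(3r+2) + 6 = 54r^3 + 162r^2 + 138r + 42 = 3(18r^3 + 54r^2 + 46r + 14).

3(18r^3 + 54r^2 + 46r + 14)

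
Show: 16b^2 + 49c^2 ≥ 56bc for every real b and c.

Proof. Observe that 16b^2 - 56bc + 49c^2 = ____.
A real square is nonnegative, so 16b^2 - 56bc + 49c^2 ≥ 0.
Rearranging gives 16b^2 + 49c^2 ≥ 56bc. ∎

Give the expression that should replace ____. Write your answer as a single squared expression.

(4b - 7c)^2

16b^2 - 56bc + 49c^2 is a perfect-square trinomial: the outer terms are (4b)^2 and (7c)^2, and the cross term is -2·4b·7c.
So 16b^2 - 56bc + 49c^2 = (4b - 7c)^2 ≥ 0.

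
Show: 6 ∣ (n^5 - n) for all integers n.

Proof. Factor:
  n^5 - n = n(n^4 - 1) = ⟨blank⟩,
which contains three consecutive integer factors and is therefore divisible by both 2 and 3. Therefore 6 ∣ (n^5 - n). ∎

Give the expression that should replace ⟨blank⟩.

n^4 - 1 = (n^2 - 1)(n^2 + 1), and n^2 - 1 = (n-1)(n+1).
So n(n^4 - 1) = (n - 1)n(n + 1)(n^2 + 1).

(n - 1)n(n + 1)(n^2 + 1)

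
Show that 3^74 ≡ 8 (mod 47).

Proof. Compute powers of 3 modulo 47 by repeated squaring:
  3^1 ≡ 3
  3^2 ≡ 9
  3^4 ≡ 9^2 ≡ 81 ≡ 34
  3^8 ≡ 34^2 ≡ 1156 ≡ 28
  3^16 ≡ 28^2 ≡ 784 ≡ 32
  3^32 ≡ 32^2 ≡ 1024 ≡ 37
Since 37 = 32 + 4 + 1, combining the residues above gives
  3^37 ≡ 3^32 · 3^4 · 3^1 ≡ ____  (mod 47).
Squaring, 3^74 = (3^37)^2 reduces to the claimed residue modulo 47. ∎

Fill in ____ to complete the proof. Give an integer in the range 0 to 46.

Multiply the listed residues: 37 · 34 · 3 = 1258 → 3774.
Reducing modulo 47: 3774 = 80·47 + 14, so 3^37 ≡ 14.

14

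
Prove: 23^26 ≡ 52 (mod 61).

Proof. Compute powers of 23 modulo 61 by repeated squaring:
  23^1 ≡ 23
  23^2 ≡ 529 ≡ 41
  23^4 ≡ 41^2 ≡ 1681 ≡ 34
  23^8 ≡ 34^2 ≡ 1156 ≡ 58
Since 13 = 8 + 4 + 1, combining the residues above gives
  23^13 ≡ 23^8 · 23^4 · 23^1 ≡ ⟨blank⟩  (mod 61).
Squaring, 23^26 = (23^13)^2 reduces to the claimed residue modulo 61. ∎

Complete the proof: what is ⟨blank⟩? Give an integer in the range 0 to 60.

23^8 · 23^4 · 23^1 ≡ 58 · 34 · 23 = 45356.
45356 mod 61 = 33, so 23^13 ≡ 33 (mod 61).

33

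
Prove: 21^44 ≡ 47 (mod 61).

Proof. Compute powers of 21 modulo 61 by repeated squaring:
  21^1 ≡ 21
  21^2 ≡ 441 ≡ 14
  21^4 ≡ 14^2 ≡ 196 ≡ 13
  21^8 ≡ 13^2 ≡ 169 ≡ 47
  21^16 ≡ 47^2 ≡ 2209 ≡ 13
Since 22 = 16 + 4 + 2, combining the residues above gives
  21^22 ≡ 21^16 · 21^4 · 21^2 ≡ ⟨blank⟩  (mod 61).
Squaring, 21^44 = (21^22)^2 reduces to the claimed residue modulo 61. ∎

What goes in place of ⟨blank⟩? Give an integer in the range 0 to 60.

48

21^16 · 21^4 · 21^2 ≡ 13 · 13 · 14 = 2366.
2366 mod 61 = 48, so 21^22 ≡ 48 (mod 61).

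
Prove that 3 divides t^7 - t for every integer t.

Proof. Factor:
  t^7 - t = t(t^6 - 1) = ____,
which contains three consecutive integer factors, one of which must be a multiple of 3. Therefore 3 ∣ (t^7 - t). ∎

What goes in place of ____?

(t - 1)t(t + 1)(t^4 + t^2 + 1)

t^6 - 1 = (t^2 - 1)(t^4 + t^2 + 1), and t^2 - 1 = (t-1)(t+1).
So t(t^6 - 1) = (t - 1)t(t + 1)(t^4 + t^2 + 1).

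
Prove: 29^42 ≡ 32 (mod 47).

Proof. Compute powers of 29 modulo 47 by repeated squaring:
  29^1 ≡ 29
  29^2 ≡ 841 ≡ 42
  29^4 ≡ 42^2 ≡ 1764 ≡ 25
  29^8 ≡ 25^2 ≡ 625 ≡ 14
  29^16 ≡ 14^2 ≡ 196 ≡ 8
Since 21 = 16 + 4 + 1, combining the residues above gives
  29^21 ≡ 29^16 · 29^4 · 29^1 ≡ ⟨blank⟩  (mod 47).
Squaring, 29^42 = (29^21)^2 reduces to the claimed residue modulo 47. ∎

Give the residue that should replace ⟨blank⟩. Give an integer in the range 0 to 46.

Multiply the listed residues: 8 · 25 · 29 = 200 → 5800.
Reducing modulo 47: 5800 = 123·47 + 19, so 29^21 ≡ 19.

19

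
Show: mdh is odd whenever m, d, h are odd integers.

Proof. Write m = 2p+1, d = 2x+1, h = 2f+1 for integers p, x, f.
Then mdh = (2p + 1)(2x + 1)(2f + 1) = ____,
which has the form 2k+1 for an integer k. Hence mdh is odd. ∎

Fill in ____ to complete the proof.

(2p + 1)(2x + 1)(2f + 1) = 8fpx + 4fp + 4fx + 2f + 4px + 2p + 2x + 1
= 2(4fpx + 2fp + 2fx + f + 2px + p + x) + 1.
Since 4fpx + 2fp + 2fx + f + 2px + p + x is an integer, the product is of the form 2k+1 for an integer k.

2(4fpx + 2fp + 2fx + f + 2px + p + x) + 1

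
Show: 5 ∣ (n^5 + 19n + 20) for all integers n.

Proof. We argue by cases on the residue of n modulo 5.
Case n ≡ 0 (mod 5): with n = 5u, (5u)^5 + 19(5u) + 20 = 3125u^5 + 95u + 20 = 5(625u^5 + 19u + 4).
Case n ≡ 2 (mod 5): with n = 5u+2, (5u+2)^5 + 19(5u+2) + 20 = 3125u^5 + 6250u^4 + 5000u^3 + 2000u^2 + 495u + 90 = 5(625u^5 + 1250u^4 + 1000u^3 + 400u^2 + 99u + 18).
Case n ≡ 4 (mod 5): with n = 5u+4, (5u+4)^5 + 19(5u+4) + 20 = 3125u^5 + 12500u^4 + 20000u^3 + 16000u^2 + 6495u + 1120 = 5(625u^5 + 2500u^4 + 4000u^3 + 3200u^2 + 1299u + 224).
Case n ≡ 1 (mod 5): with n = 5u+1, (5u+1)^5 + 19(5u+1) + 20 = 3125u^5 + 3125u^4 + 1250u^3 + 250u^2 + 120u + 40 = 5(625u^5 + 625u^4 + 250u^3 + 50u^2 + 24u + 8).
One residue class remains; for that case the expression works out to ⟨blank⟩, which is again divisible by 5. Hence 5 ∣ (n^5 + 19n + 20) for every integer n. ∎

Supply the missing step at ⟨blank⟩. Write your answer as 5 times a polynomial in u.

5(625u^5 + 1875u^4 + 2250u^3 + 1350u^2 + 424u + 64)

Only n ≡ 3 (mod 5) is unaccounted for. Put n = 5u+3:
(5u+3)^5 + 19(5u+3) + 20 expands to 3125u^5 + 9375u^4 + 11250u^3 + 6750u^2 + 2120u + 320,
and factoring out 5 leaves 5(625u^5 + 1875u^4 + 2250u^3 + 1350u^2 + 424u + 64).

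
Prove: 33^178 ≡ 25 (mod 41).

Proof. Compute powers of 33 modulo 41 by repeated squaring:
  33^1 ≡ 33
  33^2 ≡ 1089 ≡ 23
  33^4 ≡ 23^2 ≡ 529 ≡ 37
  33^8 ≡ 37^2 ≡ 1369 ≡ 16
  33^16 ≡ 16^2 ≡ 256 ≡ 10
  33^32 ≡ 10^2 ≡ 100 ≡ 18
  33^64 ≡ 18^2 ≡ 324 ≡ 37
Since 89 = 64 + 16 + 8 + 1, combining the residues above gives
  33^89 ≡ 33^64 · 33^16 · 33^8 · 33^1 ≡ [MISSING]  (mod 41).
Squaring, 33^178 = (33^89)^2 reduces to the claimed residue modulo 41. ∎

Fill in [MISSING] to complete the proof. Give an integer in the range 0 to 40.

Multiply the listed residues: 37 · 10 · 16 · 33 = 370 → 5920 → 195360.
Reducing modulo 41: 195360 = 4764·41 + 36, so 33^89 ≡ 36.

36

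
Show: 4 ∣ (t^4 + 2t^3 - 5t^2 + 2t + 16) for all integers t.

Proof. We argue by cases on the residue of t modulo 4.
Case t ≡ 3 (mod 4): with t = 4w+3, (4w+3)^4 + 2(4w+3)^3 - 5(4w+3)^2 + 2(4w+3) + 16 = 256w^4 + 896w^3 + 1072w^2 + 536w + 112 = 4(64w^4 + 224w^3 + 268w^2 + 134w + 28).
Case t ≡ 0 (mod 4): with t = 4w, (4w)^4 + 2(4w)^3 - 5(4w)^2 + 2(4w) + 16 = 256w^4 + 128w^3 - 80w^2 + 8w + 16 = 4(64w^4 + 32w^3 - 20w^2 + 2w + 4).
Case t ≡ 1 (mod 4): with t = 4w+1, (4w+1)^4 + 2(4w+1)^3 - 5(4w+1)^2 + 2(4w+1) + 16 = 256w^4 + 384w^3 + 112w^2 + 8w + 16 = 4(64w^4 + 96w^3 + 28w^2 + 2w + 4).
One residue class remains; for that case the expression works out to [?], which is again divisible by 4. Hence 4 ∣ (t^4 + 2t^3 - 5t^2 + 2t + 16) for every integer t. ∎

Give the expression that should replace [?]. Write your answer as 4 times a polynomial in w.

4(64w^4 + 160w^3 + 124w^2 + 38w + 8)

The residues treated are {3, 0, 1}, so the missing case is t ≡ 2 (mod 4); write t = 4w+2.
Then (4w+2)^4 + 2(4w+2)^3 - 5(4w+2)^2 + 2(4w+2) + 16 = 256w^4 + 640w^3 + 496w^2 + 152w + 32 = 4(64w^4 + 160w^3 + 124w^2 + 38w + 8).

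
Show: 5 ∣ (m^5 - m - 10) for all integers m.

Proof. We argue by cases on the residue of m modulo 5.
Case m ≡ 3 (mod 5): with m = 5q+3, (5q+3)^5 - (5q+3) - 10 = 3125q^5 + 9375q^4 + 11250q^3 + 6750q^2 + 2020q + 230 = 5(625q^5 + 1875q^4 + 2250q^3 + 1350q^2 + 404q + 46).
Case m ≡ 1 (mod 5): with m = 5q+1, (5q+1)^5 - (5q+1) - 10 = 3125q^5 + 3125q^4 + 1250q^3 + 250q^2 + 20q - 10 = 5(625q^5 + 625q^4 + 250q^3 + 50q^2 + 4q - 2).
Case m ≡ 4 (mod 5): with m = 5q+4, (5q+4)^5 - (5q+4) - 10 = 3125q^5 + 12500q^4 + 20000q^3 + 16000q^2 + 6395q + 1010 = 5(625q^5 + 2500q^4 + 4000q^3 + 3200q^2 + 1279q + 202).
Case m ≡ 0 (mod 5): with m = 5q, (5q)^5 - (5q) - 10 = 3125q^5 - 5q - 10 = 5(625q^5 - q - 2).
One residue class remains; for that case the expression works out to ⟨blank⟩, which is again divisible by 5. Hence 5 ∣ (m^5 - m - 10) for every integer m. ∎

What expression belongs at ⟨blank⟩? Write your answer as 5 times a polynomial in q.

The residues treated are {3, 1, 4, 0}, so the missing case is m ≡ 2 (mod 5); write m = 5q+2.
Then (5q+2)^5 - (5q+2) - 10 = 3125q^5 + 6250q^4 + 5000q^3 + 2000q^2 + 395q + 20 = 5(625q^5 + 1250q^4 + 1000q^3 + 400q^2 + 79q + 4).

5(625q^5 + 1250q^4 + 1000q^3 + 400q^2 + 79q + 4)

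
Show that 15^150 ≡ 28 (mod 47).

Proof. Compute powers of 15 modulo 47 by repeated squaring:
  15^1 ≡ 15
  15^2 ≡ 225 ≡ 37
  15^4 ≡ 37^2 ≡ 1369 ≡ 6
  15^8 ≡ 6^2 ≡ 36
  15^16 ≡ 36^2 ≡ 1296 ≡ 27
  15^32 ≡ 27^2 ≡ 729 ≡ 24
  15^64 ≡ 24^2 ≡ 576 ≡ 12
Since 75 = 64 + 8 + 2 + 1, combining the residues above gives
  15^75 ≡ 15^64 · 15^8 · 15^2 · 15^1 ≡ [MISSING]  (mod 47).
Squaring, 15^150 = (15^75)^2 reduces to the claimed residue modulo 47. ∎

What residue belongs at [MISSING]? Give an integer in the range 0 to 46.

Multiply the listed residues: 12 · 36 · 37 · 15 = 432 → 15984 → 239760.
Reducing modulo 47: 239760 = 5101·47 + 13, so 15^75 ≡ 13.

13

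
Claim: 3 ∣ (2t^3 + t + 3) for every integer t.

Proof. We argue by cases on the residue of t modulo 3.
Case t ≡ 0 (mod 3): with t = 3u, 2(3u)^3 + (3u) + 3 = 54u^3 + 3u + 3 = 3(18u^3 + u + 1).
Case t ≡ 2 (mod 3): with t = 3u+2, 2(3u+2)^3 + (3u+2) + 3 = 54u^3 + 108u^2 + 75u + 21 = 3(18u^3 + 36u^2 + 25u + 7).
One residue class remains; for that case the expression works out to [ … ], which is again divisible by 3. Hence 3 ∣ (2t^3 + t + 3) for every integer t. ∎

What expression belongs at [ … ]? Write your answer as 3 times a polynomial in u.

Only t ≡ 1 (mod 3) is unaccounted for. Put t = 3u+1:
2(3u+1)^3 + (3u+1) + 3 expands to 54u^3 + 54u^2 + 21u + 6,
and factoring out 3 leaves 3(18u^3 + 18u^2 + 7u + 2).

3(18u^3 + 18u^2 + 7u + 2)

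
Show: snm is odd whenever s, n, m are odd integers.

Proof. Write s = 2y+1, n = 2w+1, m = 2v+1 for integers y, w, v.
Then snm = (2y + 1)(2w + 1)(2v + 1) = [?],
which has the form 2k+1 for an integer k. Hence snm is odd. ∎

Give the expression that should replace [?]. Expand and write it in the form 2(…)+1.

Expanding: (2y + 1)(2w + 1)(2v + 1) = 8vwy + 4vw + 4vy + 2v + 4wy + 2w + 2y + 1.
Every term except the constant is even, so this is 2(4vwy + 2vw + 2vy + v + 2wy + w + y) + 1,
and 4vwy + 2vw + 2vy + v + 2wy + w + y ∈ ℤ gives the required form.

2(4vwy + 2vw + 2vy + v + 2wy + w + y) + 1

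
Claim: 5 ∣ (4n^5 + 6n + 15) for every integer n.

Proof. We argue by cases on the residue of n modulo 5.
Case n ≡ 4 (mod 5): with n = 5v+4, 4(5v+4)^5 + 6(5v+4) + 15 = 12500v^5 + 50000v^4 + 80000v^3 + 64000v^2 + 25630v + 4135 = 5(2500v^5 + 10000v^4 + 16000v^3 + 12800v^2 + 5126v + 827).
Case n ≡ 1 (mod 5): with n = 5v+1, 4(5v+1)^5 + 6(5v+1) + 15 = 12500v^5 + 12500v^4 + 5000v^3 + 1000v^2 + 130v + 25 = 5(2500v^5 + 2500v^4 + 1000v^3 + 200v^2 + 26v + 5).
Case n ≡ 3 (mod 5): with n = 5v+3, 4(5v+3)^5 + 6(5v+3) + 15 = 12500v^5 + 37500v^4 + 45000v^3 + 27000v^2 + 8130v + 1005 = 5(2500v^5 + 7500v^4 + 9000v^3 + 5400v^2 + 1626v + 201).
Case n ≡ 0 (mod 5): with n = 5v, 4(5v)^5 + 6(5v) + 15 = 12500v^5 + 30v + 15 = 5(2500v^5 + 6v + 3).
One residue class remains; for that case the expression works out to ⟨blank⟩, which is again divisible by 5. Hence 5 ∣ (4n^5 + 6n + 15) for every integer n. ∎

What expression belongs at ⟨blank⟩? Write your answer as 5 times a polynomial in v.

5(2500v^5 + 5000v^4 + 4000v^3 + 1600v^2 + 326v + 31)

Only n ≡ 2 (mod 5) is unaccounted for. Put n = 5v+2:
4(5v+2)^5 + 6(5v+2) + 15 expands to 12500v^5 + 25000v^4 + 20000v^3 + 8000v^2 + 1630v + 155,
and factoring out 5 leaves 5(2500v^5 + 5000v^4 + 4000v^3 + 1600v^2 + 326v + 31).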